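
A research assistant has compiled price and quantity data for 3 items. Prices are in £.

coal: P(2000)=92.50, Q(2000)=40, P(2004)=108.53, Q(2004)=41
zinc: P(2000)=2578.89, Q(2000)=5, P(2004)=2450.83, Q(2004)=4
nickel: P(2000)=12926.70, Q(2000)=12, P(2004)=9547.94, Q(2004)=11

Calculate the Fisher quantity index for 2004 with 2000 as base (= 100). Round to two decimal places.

Laspeyres component (base-period weights):
ΣP(2000)Q(2004) = 92.50×41 + 2578.89×4 + 12926.70×11 = 3792.5 + 10315.56 + 142193.7 = 156301.76
ΣP(2000)Q(2000) = 92.50×40 + 2578.89×5 + 12926.70×12 = 3700 + 12894.45 + 155120.4 = 171714.85
L = 156301.76 / 171714.85 × 100 = 91.0240
Paasche component (current-period weights):
ΣP(2004)Q(2004) = 108.53×41 + 2450.83×4 + 9547.94×11 = 4449.73 + 9803.32 + 105027.34 = 119280.39
ΣP(2004)Q(2000) = 108.53×40 + 2450.83×5 + 9547.94×12 = 4341.2 + 12254.15 + 114575.28 = 131170.63
P = 119280.39 / 131170.63 × 100 = 90.9353
Fisher = √(L × P) = √(91.0240 × 90.9353) = 90.9796

90.98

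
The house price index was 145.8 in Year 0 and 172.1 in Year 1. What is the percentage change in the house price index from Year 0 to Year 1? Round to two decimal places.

18.04%

Change = (172.1 − 145.8) / 145.8 × 100
       = 26.3 / 145.8 × 100 = 18.0384%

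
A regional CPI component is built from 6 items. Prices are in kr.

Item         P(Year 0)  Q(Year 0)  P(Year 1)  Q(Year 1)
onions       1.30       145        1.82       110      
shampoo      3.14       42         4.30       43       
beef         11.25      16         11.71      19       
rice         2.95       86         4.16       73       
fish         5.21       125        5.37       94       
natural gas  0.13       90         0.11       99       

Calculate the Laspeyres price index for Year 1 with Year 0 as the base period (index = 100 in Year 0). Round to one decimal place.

117.9

Laspeyres price index uses base-period quantities as weights.
ΣP(Year 1)·Q(Year 0) = 1.82×145 + 4.30×42 + 11.71×16 + 4.16×86 + 5.37×125 + 0.11×90 = 263.9 + 180.6 + 187.36 + 357.76 + 671.25 + 9.9 = 1670.77
ΣP(Year 0)·Q(Year 0) = 1.30×145 + 3.14×42 + 11.25×16 + 2.95×86 + 5.21×125 + 0.13×90 = 188.5 + 131.88 + 180 + 253.7 + 651.25 + 11.7 = 1417.03
Index = 1670.77 / 1417.03 × 100 = 117.9065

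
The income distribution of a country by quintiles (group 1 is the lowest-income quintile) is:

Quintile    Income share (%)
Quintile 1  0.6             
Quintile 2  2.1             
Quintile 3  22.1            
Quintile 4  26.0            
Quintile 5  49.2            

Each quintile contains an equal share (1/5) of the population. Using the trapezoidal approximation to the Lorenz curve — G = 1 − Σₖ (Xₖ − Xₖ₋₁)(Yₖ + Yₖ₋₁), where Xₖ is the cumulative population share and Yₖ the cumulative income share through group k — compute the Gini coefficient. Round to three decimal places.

Cumulative income shares Yₖ: 0.0060, 0.0270, 0.2480, 0.5080, 1.0000
Σ (Xₖ−Xₖ₋₁)(Yₖ+Yₖ₋₁) = (1/5)(0.0060+0.0000) + (1/5)(0.0270+0.0060) + (1/5)(0.2480+0.0270) + (1/5)(0.5080+0.2480) + (1/5)(1.0000+0.5080)
  = 0.0012 + 0.0066 + 0.0550 + 0.1512 + 0.3016 = 0.5156
G = 1 − 0.5156 = 0.4844

0.484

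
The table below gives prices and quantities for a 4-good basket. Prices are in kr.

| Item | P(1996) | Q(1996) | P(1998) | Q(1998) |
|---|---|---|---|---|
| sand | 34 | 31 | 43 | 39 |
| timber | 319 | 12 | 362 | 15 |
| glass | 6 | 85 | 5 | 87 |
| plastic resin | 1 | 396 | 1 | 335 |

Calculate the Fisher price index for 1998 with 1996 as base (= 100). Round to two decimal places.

Laspeyres component (base-period weights):
ΣP(1998)Q(1996) = 43×31 + 362×12 + 5×85 + 1×396 = 1333 + 4344 + 425 + 396 = 6498
ΣP(1996)Q(1996) = 34×31 + 319×12 + 6×85 + 1×396 = 1054 + 3828 + 510 + 396 = 5788
L = 6498 / 5788 × 100 = 112.2668
Paasche component (current-period weights):
ΣP(1998)Q(1998) = 43×39 + 362×15 + 5×87 + 1×335 = 1677 + 5430 + 435 + 335 = 7877
ΣP(1996)Q(1998) = 34×39 + 319×15 + 6×87 + 1×335 = 1326 + 4785 + 522 + 335 = 6968
P = 7877 / 6968 × 100 = 113.0454
Fisher = √(L × P) = √(112.2668 × 113.0454) = 112.6554

112.66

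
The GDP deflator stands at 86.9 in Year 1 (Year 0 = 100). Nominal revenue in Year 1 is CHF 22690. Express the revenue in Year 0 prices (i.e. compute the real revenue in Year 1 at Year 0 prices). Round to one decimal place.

26110.5

Real = Nominal ÷ (Index/100) = 22690 ÷ (86.9/100)
     = 22690 ÷ 0.869 = 26110.4718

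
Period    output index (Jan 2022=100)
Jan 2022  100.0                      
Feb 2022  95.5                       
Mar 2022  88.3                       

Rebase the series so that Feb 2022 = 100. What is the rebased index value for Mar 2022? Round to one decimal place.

Rebased(Mar 2022) = 88.3 / 95.5 × 100 = 92.4607

92.5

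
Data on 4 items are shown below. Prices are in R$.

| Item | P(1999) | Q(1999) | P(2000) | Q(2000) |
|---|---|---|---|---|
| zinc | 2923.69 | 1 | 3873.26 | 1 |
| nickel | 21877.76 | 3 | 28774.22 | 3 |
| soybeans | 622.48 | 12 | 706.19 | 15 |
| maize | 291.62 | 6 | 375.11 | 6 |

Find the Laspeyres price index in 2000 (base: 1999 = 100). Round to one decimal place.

129.8

Laspeyres price index uses base-period quantities as weights.
ΣP(2000)·Q(1999) = 3873.26×1 + 28774.22×3 + 706.19×12 + 375.11×6 = 3873.26 + 86322.66 + 8474.28 + 2250.66 = 100920.86
ΣP(1999)·Q(1999) = 2923.69×1 + 21877.76×3 + 622.48×12 + 291.62×6 = 2923.69 + 65633.28 + 7469.76 + 1749.72 = 77776.45
Index = 100920.86 / 77776.45 × 100 = 129.7576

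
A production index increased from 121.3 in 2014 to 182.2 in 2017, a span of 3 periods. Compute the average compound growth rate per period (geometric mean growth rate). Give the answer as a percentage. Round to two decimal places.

14.52%

Growth factor = (182.2/121.3)^(1/3) = (1.502061)^(1/3) = 1.145238
Growth rate = 1.145238 − 1 = 0.145238 = 14.5238%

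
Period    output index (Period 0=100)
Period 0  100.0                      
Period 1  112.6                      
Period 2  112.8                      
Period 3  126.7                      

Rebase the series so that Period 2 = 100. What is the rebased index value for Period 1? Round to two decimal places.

99.82

Rebased(Period 1) = 112.6 / 112.8 × 100 = 99.8227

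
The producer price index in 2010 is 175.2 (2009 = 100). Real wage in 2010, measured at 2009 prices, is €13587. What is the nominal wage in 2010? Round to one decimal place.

23804.4

Nominal = Real × (Index/100) = 13587 × (175.2/100)
        = 13587 × 1.752 = 23804.4240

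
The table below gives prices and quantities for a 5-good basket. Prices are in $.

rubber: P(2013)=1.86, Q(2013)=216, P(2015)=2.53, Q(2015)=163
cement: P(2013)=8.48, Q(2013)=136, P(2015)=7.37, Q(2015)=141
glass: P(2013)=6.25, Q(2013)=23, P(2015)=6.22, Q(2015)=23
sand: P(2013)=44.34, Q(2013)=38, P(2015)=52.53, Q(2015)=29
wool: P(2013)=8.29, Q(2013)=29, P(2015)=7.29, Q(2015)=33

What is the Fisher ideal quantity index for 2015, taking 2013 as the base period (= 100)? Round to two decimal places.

87.23

Laspeyres component (base-period weights):
ΣP(2013)Q(2015) = 1.86×163 + 8.48×141 + 6.25×23 + 44.34×29 + 8.29×33 = 303.18 + 1195.68 + 143.75 + 1285.86 + 273.57 = 3202.04
ΣP(2013)Q(2013) = 1.86×216 + 8.48×136 + 6.25×23 + 44.34×38 + 8.29×29 = 401.76 + 1153.28 + 143.75 + 1684.92 + 240.41 = 3624.12
L = 3202.04 / 3624.12 × 100 = 88.3536
Paasche component (current-period weights):
ΣP(2015)Q(2015) = 2.53×163 + 7.37×141 + 6.22×23 + 52.53×29 + 7.29×33 = 412.39 + 1039.17 + 143.06 + 1523.37 + 240.57 = 3358.56
ΣP(2015)Q(2013) = 2.53×216 + 7.37×136 + 6.22×23 + 52.53×38 + 7.29×29 = 546.48 + 1002.32 + 143.06 + 1996.14 + 211.41 = 3899.41
P = 3358.56 / 3899.41 × 100 = 86.1300
Fisher = √(L × P) = √(88.3536 × 86.1300) = 87.2347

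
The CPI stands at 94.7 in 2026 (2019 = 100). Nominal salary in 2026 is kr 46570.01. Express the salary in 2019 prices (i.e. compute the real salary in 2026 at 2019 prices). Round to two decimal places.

49176.36

Real = Nominal ÷ (Index/100) = 46570.01 ÷ (94.7/100)
     = 46570.01 ÷ 0.947 = 49176.3569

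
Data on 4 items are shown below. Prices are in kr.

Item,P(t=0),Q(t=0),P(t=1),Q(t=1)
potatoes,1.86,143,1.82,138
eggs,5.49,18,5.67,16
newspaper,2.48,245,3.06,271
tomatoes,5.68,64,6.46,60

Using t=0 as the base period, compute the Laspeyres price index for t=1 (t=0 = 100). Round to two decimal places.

114.19

Laspeyres price index uses base-period quantities as weights.
ΣP(t=1)·Q(t=0) = 1.82×143 + 5.67×18 + 3.06×245 + 6.46×64 = 260.26 + 102.06 + 749.7 + 413.44 = 1525.46
ΣP(t=0)·Q(t=0) = 1.86×143 + 5.49×18 + 2.48×245 + 5.68×64 = 265.98 + 98.82 + 607.6 + 363.52 = 1335.92
Index = 1525.46 / 1335.92 × 100 = 114.1880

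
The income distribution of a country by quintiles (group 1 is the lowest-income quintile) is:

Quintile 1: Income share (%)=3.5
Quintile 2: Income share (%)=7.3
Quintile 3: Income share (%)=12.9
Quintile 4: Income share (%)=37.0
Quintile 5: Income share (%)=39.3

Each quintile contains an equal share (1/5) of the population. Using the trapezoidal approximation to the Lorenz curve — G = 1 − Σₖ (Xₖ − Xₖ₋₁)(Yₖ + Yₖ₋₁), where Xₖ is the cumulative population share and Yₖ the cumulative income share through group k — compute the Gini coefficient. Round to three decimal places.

0.405

Cumulative income shares Yₖ: 0.0350, 0.1080, 0.2370, 0.6070, 1.0000
Σ (Xₖ−Xₖ₋₁)(Yₖ+Yₖ₋₁) = (1/5)(0.0350+0.0000) + (1/5)(0.1080+0.0350) + (1/5)(0.2370+0.1080) + (1/5)(0.6070+0.2370) + (1/5)(1.0000+0.6070)
  = 0.0070 + 0.0286 + 0.0690 + 0.1688 + 0.3214 = 0.5948
G = 1 − 0.5948 = 0.4052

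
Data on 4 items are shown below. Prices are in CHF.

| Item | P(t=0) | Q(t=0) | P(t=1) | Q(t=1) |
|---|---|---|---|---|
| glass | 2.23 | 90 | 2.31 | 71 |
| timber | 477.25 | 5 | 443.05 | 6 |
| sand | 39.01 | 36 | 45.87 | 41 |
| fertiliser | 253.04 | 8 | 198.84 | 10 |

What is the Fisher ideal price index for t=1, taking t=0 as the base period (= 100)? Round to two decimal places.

93.87

Laspeyres component (base-period weights):
ΣP(t=1)Q(t=0) = 2.31×90 + 443.05×5 + 45.87×36 + 198.84×8 = 207.9 + 2215.25 + 1651.32 + 1590.72 = 5665.19
ΣP(t=0)Q(t=0) = 2.23×90 + 477.25×5 + 39.01×36 + 253.04×8 = 200.7 + 2386.25 + 1404.36 + 2024.32 = 6015.63
L = 5665.19 / 6015.63 × 100 = 94.1745
Paasche component (current-period weights):
ΣP(t=1)Q(t=1) = 2.31×71 + 443.05×6 + 45.87×41 + 198.84×10 = 164.01 + 2658.3 + 1880.67 + 1988.4 = 6691.38
ΣP(t=0)Q(t=1) = 2.23×71 + 477.25×6 + 39.01×41 + 253.04×10 = 158.33 + 2863.5 + 1599.41 + 2530.4 = 7151.64
P = 6691.38 / 7151.64 × 100 = 93.5643
Fisher = √(L × P) = √(94.1745 × 93.5643) = 93.8689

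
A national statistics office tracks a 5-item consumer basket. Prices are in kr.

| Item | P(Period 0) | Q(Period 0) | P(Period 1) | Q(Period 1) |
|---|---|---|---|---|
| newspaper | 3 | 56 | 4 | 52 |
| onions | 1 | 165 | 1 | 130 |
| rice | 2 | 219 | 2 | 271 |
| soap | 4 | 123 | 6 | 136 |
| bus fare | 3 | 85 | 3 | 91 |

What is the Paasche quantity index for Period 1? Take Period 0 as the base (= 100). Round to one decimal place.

108.2

Paasche quantity index uses current-period prices as weights.
ΣP(Period 1)·Q(Period 1) = 4×52 + 1×130 + 2×271 + 6×136 + 3×91 = 208 + 130 + 542 + 816 + 273 = 1969
ΣP(Period 1)·Q(Period 0) = 4×56 + 1×165 + 2×219 + 6×123 + 3×85 = 224 + 165 + 438 + 738 + 255 = 1820
Index = 1969 / 1820 × 100 = 108.1868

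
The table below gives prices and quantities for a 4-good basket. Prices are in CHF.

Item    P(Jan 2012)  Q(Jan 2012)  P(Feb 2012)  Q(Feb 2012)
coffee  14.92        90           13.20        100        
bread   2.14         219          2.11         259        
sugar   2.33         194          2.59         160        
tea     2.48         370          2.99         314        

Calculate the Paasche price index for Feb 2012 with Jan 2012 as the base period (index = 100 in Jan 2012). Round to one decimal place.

100.7

Paasche price index uses current-period quantities as weights.
ΣP(Feb 2012)·Q(Feb 2012) = 13.20×100 + 2.11×259 + 2.59×160 + 2.99×314 = 1320 + 546.49 + 414.4 + 938.86 = 3219.75
ΣP(Jan 2012)·Q(Feb 2012) = 14.92×100 + 2.14×259 + 2.33×160 + 2.48×314 = 1492 + 554.26 + 372.8 + 778.72 = 3197.78
Index = 3219.75 / 3197.78 × 100 = 100.6870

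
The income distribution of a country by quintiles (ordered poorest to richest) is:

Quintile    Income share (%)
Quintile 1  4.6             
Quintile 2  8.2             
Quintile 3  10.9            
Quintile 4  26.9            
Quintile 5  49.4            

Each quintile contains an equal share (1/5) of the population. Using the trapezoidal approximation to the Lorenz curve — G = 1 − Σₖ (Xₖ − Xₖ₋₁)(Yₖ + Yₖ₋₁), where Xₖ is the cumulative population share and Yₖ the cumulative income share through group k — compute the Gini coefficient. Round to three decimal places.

Cumulative income shares Yₖ: 0.0460, 0.1280, 0.2370, 0.5060, 1.0000
Σ (Xₖ−Xₖ₋₁)(Yₖ+Yₖ₋₁) = (1/5)(0.0460+0.0000) + (1/5)(0.1280+0.0460) + (1/5)(0.2370+0.1280) + (1/5)(0.5060+0.2370) + (1/5)(1.0000+0.5060)
  = 0.0092 + 0.0348 + 0.0730 + 0.1486 + 0.3012 = 0.5668
G = 1 − 0.5668 = 0.4332

0.433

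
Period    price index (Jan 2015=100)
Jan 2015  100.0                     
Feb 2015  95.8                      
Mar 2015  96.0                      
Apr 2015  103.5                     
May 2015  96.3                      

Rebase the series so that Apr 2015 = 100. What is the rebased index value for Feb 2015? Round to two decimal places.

92.56

Rebased(Feb 2015) = 95.8 / 103.5 × 100 = 92.5604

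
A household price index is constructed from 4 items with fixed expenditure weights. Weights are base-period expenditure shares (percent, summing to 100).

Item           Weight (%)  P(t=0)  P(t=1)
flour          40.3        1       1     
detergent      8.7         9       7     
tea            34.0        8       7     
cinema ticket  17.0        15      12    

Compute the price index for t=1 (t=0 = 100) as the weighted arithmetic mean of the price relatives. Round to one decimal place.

90.4

flour: 40.3 × (1/1) = 40.3 × 1.000000 = 40.3000
detergent: 8.7 × (7/9) = 8.7 × 0.777778 = 6.7667
tea: 34.0 × (7/8) = 34.0 × 0.875000 = 29.7500
cinema ticket: 17.0 × (12/15) = 17.0 × 0.800000 = 13.6000
Index = Σ wᵢ·(p₁ᵢ/p₀ᵢ) = 40.3000 + 6.7667 + 29.7500 + 13.6000 = 90.4167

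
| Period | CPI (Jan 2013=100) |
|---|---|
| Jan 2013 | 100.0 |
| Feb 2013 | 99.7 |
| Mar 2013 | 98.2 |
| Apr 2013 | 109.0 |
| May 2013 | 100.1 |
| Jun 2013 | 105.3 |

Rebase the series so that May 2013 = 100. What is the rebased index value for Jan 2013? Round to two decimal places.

Rebased(Jan 2013) = 100.0 / 100.1 × 100 = 99.9001

99.90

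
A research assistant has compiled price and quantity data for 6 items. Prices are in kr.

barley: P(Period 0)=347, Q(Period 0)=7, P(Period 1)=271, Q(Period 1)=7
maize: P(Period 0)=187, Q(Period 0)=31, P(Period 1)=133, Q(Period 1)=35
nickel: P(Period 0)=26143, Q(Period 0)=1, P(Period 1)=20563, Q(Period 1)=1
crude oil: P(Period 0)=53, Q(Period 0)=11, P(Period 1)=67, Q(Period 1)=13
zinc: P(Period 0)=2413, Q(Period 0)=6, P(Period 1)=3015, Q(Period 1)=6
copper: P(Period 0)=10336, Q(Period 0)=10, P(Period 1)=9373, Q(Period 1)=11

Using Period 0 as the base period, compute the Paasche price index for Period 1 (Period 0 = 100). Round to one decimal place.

Paasche price index uses current-period quantities as weights.
ΣP(Period 1)·Q(Period 1) = 271×7 + 133×35 + 20563×1 + 67×13 + 3015×6 + 9373×11 = 1897 + 4655 + 20563 + 871 + 18090 + 103103 = 149179
ΣP(Period 0)·Q(Period 1) = 347×7 + 187×35 + 26143×1 + 53×13 + 2413×6 + 10336×11 = 2429 + 6545 + 26143 + 689 + 14478 + 113696 = 163980
Index = 149179 / 163980 × 100 = 90.9739

91.0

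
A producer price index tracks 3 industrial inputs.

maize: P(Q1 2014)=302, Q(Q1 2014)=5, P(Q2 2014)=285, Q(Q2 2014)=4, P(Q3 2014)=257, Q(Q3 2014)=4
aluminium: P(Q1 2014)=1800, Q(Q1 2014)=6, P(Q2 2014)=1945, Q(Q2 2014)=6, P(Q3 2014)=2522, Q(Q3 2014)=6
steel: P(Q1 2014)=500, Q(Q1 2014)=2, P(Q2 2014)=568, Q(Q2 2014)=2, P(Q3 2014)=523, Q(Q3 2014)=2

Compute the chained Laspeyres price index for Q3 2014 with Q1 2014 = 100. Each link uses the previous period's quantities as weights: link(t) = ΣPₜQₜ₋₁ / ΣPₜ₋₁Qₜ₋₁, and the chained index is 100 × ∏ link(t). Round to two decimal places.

Link Q1 2014→Q2 2014:
ΣP(Q2 2014)Q(Q1 2014) = 285×5 + 1945×6 + 568×2 = 1425 + 11670 + 1136 = 14231
ΣP(Q1 2014)Q(Q1 2014) = 302×5 + 1800×6 + 500×2 = 1510 + 10800 + 1000 = 13310
link = 14231/13310 = 1.069196
Link Q2 2014→Q3 2014:
ΣP(Q3 2014)Q(Q2 2014) = 257×4 + 2522×6 + 523×2 = 1028 + 15132 + 1046 = 17206
ΣP(Q2 2014)Q(Q2 2014) = 285×4 + 1945×6 + 568×2 = 1140 + 11670 + 1136 = 13946
link = 17206/13946 = 1.233759
Chained index = 100 × 1.069196 × 1.233759 = 131.9130

131.91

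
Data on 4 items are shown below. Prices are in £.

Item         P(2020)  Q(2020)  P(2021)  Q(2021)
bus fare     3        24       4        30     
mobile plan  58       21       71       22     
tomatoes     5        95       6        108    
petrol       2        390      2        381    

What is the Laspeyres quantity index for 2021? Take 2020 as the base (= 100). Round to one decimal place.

104.8

Laspeyres quantity index uses base-period prices as weights.
ΣP(2020)·Q(2021) = 3×30 + 58×22 + 5×108 + 2×381 = 90 + 1276 + 540 + 762 = 2668
ΣP(2020)·Q(2020) = 3×24 + 58×21 + 5×95 + 2×390 = 72 + 1218 + 475 + 780 = 2545
Index = 2668 / 2545 × 100 = 104.8330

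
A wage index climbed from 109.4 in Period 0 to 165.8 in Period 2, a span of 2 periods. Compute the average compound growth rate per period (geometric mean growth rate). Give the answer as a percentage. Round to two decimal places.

23.11%

Growth factor = (165.8/109.4)^(1/2) = (1.515539)^(1/2) = 1.231072
Growth rate = 1.231072 − 1 = 0.231072 = 23.1072%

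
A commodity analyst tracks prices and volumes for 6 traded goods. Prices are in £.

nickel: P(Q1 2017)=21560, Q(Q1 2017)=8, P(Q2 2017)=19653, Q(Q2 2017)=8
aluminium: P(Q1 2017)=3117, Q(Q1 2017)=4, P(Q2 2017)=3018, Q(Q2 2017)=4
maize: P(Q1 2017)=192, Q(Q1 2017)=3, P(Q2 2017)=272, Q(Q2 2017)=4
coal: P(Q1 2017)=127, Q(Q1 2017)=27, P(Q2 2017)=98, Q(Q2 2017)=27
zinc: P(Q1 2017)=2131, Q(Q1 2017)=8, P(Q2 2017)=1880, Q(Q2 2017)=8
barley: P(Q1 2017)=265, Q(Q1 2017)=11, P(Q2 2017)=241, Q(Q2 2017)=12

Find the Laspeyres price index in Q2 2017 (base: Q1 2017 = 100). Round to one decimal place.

91.2

Laspeyres price index uses base-period quantities as weights.
ΣP(Q2 2017)·Q(Q1 2017) = 19653×8 + 3018×4 + 272×3 + 98×27 + 1880×8 + 241×11 = 157224 + 12072 + 816 + 2646 + 15040 + 2651 = 190449
ΣP(Q1 2017)·Q(Q1 2017) = 21560×8 + 3117×4 + 192×3 + 127×27 + 2131×8 + 265×11 = 172480 + 12468 + 576 + 3429 + 17048 + 2915 = 208916
Index = 190449 / 208916 × 100 = 91.1606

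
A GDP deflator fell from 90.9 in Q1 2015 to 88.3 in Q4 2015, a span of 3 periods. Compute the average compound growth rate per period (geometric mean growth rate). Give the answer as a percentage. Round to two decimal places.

-0.96%

Growth factor = (88.3/90.9)^(1/3) = (0.971397)^(1/3) = 0.990373
Growth rate = 0.990373 − 1 = -0.009627 = -0.9627%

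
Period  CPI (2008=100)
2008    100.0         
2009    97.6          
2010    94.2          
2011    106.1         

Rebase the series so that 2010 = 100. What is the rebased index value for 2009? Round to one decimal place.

Rebased(2009) = 97.6 / 94.2 × 100 = 103.6093

103.6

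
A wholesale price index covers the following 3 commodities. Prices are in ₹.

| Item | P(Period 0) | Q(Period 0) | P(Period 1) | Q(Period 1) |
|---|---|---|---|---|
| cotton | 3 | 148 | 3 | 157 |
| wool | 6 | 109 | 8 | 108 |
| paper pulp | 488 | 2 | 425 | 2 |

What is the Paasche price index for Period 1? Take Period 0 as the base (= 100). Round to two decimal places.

Paasche price index uses current-period quantities as weights.
ΣP(Period 1)·Q(Period 1) = 3×157 + 8×108 + 425×2 = 471 + 864 + 850 = 2185
ΣP(Period 0)·Q(Period 1) = 3×157 + 6×108 + 488×2 = 471 + 648 + 976 = 2095
Index = 2185 / 2095 × 100 = 104.2959

104.30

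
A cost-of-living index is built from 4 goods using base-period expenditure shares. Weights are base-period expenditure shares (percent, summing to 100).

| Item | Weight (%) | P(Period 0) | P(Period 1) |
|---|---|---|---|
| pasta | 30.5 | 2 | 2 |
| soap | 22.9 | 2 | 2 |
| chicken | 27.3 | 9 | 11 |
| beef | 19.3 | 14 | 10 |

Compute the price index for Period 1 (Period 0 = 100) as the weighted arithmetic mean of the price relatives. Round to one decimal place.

100.6

pasta: 30.5 × (2/2) = 30.5 × 1.000000 = 30.5000
soap: 22.9 × (2/2) = 22.9 × 1.000000 = 22.9000
chicken: 27.3 × (11/9) = 27.3 × 1.222222 = 33.3667
beef: 19.3 × (10/14) = 19.3 × 0.714286 = 13.7857
Index = Σ wᵢ·(p₁ᵢ/p₀ᵢ) = 30.5000 + 22.9000 + 33.3667 + 13.7857 = 100.5524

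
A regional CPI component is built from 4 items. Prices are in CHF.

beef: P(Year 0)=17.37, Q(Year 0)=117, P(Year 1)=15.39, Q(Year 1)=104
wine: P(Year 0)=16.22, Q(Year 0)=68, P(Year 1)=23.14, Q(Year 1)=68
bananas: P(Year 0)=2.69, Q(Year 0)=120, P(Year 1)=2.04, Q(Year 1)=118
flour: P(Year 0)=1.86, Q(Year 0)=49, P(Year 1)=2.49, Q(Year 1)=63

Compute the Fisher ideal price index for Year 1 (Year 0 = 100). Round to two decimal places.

106.10

Laspeyres component (base-period weights):
ΣP(Year 1)Q(Year 0) = 15.39×117 + 23.14×68 + 2.04×120 + 2.49×49 = 1800.63 + 1573.52 + 244.8 + 122.01 = 3740.96
ΣP(Year 0)Q(Year 0) = 17.37×117 + 16.22×68 + 2.69×120 + 1.86×49 = 2032.29 + 1102.96 + 322.8 + 91.14 = 3549.19
L = 3740.96 / 3549.19 × 100 = 105.4032
Paasche component (current-period weights):
ΣP(Year 1)Q(Year 1) = 15.39×104 + 23.14×68 + 2.04×118 + 2.49×63 = 1600.56 + 1573.52 + 240.72 + 156.87 = 3571.67
ΣP(Year 0)Q(Year 1) = 17.37×104 + 16.22×68 + 2.69×118 + 1.86×63 = 1806.48 + 1102.96 + 317.42 + 117.18 = 3344.04
P = 3571.67 / 3344.04 × 100 = 106.8070
Fisher = √(L × P) = √(105.4032 × 106.8070) = 106.1028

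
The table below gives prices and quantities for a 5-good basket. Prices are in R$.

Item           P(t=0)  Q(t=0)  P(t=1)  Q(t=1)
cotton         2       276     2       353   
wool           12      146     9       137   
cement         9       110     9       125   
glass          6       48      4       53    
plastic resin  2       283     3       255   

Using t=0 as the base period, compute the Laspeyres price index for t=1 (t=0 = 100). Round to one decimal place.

Laspeyres price index uses base-period quantities as weights.
ΣP(t=1)·Q(t=0) = 2×276 + 9×146 + 9×110 + 4×48 + 3×283 = 552 + 1314 + 990 + 192 + 849 = 3897
ΣP(t=0)·Q(t=0) = 2×276 + 12×146 + 9×110 + 6×48 + 2×283 = 552 + 1752 + 990 + 288 + 566 = 4148
Index = 3897 / 4148 × 100 = 93.9489

93.9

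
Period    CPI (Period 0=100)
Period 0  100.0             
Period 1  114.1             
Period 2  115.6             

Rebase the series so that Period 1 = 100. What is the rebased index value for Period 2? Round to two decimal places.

101.31

Rebased(Period 2) = 115.6 / 114.1 × 100 = 101.3146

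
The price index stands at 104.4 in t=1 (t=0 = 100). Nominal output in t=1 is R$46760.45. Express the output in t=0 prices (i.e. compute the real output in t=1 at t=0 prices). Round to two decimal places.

44789.70

Real = Nominal ÷ (Index/100) = 46760.45 ÷ (104.4/100)
     = 46760.45 ÷ 1.044 = 44789.7031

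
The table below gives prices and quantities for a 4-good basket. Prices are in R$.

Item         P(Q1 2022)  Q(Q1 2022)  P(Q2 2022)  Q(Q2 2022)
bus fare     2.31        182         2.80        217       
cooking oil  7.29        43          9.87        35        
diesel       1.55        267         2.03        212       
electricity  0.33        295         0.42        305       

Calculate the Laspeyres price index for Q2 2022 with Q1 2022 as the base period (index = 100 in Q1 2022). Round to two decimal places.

Laspeyres price index uses base-period quantities as weights.
ΣP(Q2 2022)·Q(Q1 2022) = 2.80×182 + 9.87×43 + 2.03×267 + 0.42×295 = 509.6 + 424.41 + 542.01 + 123.9 = 1599.92
ΣP(Q1 2022)·Q(Q1 2022) = 2.31×182 + 7.29×43 + 1.55×267 + 0.33×295 = 420.42 + 313.47 + 413.85 + 97.35 = 1245.09
Index = 1599.92 / 1245.09 × 100 = 128.4983

128.50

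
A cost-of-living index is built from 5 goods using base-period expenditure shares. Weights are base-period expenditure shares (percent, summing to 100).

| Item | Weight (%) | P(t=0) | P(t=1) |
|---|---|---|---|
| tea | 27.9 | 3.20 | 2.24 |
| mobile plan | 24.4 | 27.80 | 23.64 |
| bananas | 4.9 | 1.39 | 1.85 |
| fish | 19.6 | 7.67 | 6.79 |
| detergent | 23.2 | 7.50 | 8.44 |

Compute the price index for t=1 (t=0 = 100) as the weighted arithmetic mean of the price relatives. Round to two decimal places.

tea: 27.9 × (2.24/3.20) = 27.9 × 0.700000 = 19.5300
mobile plan: 24.4 × (23.64/27.80) = 24.4 × 0.850360 = 20.7488
bananas: 4.9 × (1.85/1.39) = 4.9 × 1.330935 = 6.5216
fish: 19.6 × (6.79/7.67) = 19.6 × 0.885267 = 17.3512
detergent: 23.2 × (8.44/7.50) = 23.2 × 1.125333 = 26.1077
Index = Σ wᵢ·(p₁ᵢ/p₀ᵢ) = 19.5300 + 20.7488 + 6.5216 + 17.3512 + 26.1077 = 90.2593

90.26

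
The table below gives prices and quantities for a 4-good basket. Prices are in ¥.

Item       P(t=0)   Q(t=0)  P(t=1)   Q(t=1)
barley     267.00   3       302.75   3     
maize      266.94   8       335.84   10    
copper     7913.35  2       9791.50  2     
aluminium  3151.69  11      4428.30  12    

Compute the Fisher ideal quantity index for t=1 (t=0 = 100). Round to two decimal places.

Laspeyres component (base-period weights):
ΣP(t=0)Q(t=1) = 267.00×3 + 266.94×10 + 7913.35×2 + 3151.69×12 = 801 + 2669.4 + 15826.7 + 37820.28 = 57117.38
ΣP(t=0)Q(t=0) = 267.00×3 + 266.94×8 + 7913.35×2 + 3151.69×11 = 801 + 2135.52 + 15826.7 + 34668.59 = 53431.81
L = 57117.38 / 53431.81 × 100 = 106.8977
Paasche component (current-period weights):
ΣP(t=1)Q(t=1) = 302.75×3 + 335.84×10 + 9791.50×2 + 4428.30×12 = 908.25 + 3358.4 + 19583 + 53139.6 = 76989.25
ΣP(t=1)Q(t=0) = 302.75×3 + 335.84×8 + 9791.50×2 + 4428.30×11 = 908.25 + 2686.72 + 19583 + 48711.3 = 71889.27
P = 76989.25 / 71889.27 × 100 = 107.0942
Fisher = √(L × P) = √(106.8977 × 107.0942) = 106.9959

107.00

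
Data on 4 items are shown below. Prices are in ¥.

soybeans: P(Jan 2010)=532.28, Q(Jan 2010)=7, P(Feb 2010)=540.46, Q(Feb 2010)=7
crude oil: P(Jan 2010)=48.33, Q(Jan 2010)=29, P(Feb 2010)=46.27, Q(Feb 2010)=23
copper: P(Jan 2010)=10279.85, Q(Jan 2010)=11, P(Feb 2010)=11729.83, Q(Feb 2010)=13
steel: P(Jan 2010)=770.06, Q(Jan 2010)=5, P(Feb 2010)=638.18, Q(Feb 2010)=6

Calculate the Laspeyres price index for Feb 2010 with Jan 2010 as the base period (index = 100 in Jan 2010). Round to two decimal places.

112.53

Laspeyres price index uses base-period quantities as weights.
ΣP(Feb 2010)·Q(Jan 2010) = 540.46×7 + 46.27×29 + 11729.83×11 + 638.18×5 = 3783.22 + 1341.83 + 129028.13 + 3190.9 = 137344.08
ΣP(Jan 2010)·Q(Jan 2010) = 532.28×7 + 48.33×29 + 10279.85×11 + 770.06×5 = 3725.96 + 1401.57 + 113078.35 + 3850.3 = 122056.18
Index = 137344.08 / 122056.18 × 100 = 112.5253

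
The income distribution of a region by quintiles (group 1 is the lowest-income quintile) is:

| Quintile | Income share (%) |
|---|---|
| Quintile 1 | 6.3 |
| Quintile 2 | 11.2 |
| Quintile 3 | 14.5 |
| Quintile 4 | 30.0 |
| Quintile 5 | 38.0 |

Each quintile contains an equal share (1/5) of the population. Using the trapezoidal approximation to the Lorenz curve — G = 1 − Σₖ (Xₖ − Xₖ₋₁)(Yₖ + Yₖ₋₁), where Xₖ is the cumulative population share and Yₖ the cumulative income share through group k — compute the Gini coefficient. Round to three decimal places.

0.329

Cumulative income shares Yₖ: 0.0630, 0.1750, 0.3200, 0.6200, 1.0000
Σ (Xₖ−Xₖ₋₁)(Yₖ+Yₖ₋₁) = (1/5)(0.0630+0.0000) + (1/5)(0.1750+0.0630) + (1/5)(0.3200+0.1750) + (1/5)(0.6200+0.3200) + (1/5)(1.0000+0.6200)
  = 0.0126 + 0.0476 + 0.0990 + 0.1880 + 0.3240 = 0.6712
G = 1 − 0.6712 = 0.3288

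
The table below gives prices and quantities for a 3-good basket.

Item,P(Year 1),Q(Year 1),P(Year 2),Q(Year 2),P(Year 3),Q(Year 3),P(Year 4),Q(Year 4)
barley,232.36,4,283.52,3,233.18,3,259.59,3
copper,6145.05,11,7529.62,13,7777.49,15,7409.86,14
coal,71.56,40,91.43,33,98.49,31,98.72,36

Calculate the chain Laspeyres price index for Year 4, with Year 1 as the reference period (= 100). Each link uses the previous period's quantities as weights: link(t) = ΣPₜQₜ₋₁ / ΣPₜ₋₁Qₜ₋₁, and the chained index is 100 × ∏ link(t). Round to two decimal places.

Link Year 1→Year 2:
ΣP(Year 2)Q(Year 1) = 283.52×4 + 7529.62×11 + 91.43×40 = 1134.08 + 82825.82 + 3657.2 = 87617.1
ΣP(Year 1)Q(Year 1) = 232.36×4 + 6145.05×11 + 71.56×40 = 929.44 + 67595.55 + 2862.4 = 71387.39
link = 87617.1/71387.39 = 1.227347
Link Year 2→Year 3:
ΣP(Year 3)Q(Year 2) = 233.18×3 + 7777.49×13 + 98.49×33 = 699.54 + 101107.37 + 3250.17 = 105057.08
ΣP(Year 2)Q(Year 2) = 283.52×3 + 7529.62×13 + 91.43×33 = 850.56 + 97885.06 + 3017.19 = 101752.81
link = 105057.08/101752.81 = 1.032474
Link Year 3→Year 4:
ΣP(Year 4)Q(Year 3) = 259.59×3 + 7409.86×15 + 98.72×31 = 778.77 + 111147.9 + 3060.32 = 114986.99
ΣP(Year 3)Q(Year 3) = 233.18×3 + 7777.49×15 + 98.49×31 = 699.54 + 116662.35 + 3053.19 = 120415.08
link = 114986.99/120415.08 = 0.954922
Chained index = 100 × 1.227347 × 1.032474 × 0.954922 = 121.0080

121.01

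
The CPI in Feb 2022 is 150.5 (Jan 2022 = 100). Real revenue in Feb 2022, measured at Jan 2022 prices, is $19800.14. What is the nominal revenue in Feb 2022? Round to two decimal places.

Nominal = Real × (Index/100) = 19800.14 × (150.5/100)
        = 19800.14 × 1.505 = 29799.2107

29799.21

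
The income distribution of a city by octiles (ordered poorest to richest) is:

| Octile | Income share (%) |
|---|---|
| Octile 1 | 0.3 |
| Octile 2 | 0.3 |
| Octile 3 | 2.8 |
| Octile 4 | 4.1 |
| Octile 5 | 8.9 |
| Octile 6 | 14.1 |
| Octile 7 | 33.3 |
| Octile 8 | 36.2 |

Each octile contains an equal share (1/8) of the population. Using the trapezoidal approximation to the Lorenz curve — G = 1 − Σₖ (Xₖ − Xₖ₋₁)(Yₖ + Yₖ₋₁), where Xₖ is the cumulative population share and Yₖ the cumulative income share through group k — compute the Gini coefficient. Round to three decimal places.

0.569

Cumulative income shares Yₖ: 0.0030, 0.0060, 0.0340, 0.0750, 0.1640, 0.3050, 0.6380, 1.0000
Σ (Xₖ−Xₖ₋₁)(Yₖ+Yₖ₋₁) = (1/8)(0.0030+0.0000) + (1/8)(0.0060+0.0030) + (1/8)(0.0340+0.0060) + (1/8)(0.0750+0.0340) + (1/8)(0.1640+0.0750) + (1/8)(0.3050+0.1640) + (1/8)(0.6380+0.3050) + (1/8)(1.0000+0.6380)
  = 0.0004 + 0.0011 + 0.0050 + 0.0136 + 0.0299 + 0.0586 + 0.1179 + 0.2047 = 0.4312
G = 1 − 0.4312 = 0.5688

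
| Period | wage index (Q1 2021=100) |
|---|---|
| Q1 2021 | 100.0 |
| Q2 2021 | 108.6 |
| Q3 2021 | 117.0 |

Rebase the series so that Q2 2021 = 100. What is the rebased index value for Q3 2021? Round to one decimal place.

107.7

Rebased(Q3 2021) = 117.0 / 108.6 × 100 = 107.7348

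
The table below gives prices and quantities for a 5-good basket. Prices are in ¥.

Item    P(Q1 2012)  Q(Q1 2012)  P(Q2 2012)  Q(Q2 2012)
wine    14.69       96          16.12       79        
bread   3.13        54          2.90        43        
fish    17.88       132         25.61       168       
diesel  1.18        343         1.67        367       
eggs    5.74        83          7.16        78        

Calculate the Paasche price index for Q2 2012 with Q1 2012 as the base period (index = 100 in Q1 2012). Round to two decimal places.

132.67

Paasche price index uses current-period quantities as weights.
ΣP(Q2 2012)·Q(Q2 2012) = 16.12×79 + 2.90×43 + 25.61×168 + 1.67×367 + 7.16×78 = 1273.48 + 124.7 + 4302.48 + 612.89 + 558.48 = 6872.03
ΣP(Q1 2012)·Q(Q2 2012) = 14.69×79 + 3.13×43 + 17.88×168 + 1.18×367 + 5.74×78 = 1160.51 + 134.59 + 3003.84 + 433.06 + 447.72 = 5179.72
Index = 6872.03 / 5179.72 × 100 = 132.6718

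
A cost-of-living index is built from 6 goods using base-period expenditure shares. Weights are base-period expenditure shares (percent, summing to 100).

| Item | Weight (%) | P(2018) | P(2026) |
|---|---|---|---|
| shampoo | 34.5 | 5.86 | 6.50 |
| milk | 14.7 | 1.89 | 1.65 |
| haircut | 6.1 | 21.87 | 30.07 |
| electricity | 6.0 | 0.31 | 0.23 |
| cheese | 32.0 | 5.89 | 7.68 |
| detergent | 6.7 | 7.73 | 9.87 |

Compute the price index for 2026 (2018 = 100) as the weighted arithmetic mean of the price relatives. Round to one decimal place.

shampoo: 34.5 × (6.50/5.86) = 34.5 × 1.109215 = 38.2679
milk: 14.7 × (1.65/1.89) = 14.7 × 0.873016 = 12.8333
haircut: 6.1 × (30.07/21.87) = 6.1 × 1.374943 = 8.3872
electricity: 6.0 × (0.23/0.31) = 6.0 × 0.741935 = 4.4516
cheese: 32.0 × (7.68/5.89) = 32.0 × 1.303905 = 41.7250
detergent: 6.7 × (9.87/7.73) = 6.7 × 1.276843 = 8.5549
Index = Σ wᵢ·(p₁ᵢ/p₀ᵢ) = 38.2679 + 12.8333 + 8.3872 + 4.4516 + 41.7250 + 8.5549 = 114.2198

114.2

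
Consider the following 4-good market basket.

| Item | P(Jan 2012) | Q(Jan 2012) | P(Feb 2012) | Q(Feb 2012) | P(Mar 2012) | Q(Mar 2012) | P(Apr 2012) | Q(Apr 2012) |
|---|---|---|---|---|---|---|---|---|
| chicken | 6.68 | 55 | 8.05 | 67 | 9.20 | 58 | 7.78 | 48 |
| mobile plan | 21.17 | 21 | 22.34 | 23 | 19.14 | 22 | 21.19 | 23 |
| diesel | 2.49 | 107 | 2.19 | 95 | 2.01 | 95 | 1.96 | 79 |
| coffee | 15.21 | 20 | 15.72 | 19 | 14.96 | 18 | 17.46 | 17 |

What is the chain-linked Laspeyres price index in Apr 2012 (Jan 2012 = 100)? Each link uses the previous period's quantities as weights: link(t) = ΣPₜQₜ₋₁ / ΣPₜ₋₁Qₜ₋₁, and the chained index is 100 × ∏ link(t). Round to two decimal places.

Link Jan 2012→Feb 2012:
ΣP(Feb 2012)Q(Jan 2012) = 8.05×55 + 22.34×21 + 2.19×107 + 15.72×20 = 442.75 + 469.14 + 234.33 + 314.4 = 1460.62
ΣP(Jan 2012)Q(Jan 2012) = 6.68×55 + 21.17×21 + 2.49×107 + 15.21×20 = 367.4 + 444.57 + 266.43 + 304.2 = 1382.6
link = 1460.62/1382.6 = 1.056430
Link Feb 2012→Mar 2012:
ΣP(Mar 2012)Q(Feb 2012) = 9.20×67 + 19.14×23 + 2.01×95 + 14.96×19 = 616.4 + 440.22 + 190.95 + 284.24 = 1531.81
ΣP(Feb 2012)Q(Feb 2012) = 8.05×67 + 22.34×23 + 2.19×95 + 15.72×19 = 539.35 + 513.82 + 208.05 + 298.68 = 1559.9
link = 1531.81/1559.9 = 0.981992
Link Mar 2012→Apr 2012:
ΣP(Apr 2012)Q(Mar 2012) = 7.78×58 + 21.19×22 + 1.96×95 + 17.46×18 = 451.24 + 466.18 + 186.2 + 314.28 = 1417.9
ΣP(Mar 2012)Q(Mar 2012) = 9.20×58 + 19.14×22 + 2.01×95 + 14.96×18 = 533.6 + 421.08 + 190.95 + 269.28 = 1414.91
link = 1417.9/1414.91 = 1.002113
Chained index = 100 × 1.056430 × 0.981992 × 1.002113 = 103.9598

103.96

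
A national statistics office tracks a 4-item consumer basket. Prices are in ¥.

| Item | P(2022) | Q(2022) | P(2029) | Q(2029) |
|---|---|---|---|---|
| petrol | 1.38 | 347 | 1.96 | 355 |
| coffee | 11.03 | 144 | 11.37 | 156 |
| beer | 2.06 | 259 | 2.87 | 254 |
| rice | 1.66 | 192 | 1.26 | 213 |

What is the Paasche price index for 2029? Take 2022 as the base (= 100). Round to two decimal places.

112.29

Paasche price index uses current-period quantities as weights.
ΣP(2029)·Q(2029) = 1.96×355 + 11.37×156 + 2.87×254 + 1.26×213 = 695.8 + 1773.72 + 728.98 + 268.38 = 3466.88
ΣP(2022)·Q(2029) = 1.38×355 + 11.03×156 + 2.06×254 + 1.66×213 = 489.9 + 1720.68 + 523.24 + 353.58 = 3087.4
Index = 3466.88 / 3087.4 × 100 = 112.2912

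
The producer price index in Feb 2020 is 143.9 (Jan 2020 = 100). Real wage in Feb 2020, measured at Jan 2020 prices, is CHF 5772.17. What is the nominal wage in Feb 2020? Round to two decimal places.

8306.15

Nominal = Real × (Index/100) = 5772.17 × (143.9/100)
        = 5772.17 × 1.439 = 8306.1526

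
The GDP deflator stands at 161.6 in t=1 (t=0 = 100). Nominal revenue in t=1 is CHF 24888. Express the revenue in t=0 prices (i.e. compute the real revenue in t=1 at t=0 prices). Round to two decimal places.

15400.99

Real = Nominal ÷ (Index/100) = 24888 ÷ (161.6/100)
     = 24888 ÷ 1.616 = 15400.9901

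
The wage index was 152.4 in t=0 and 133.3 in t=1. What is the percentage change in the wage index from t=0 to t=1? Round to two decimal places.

-12.53%

Change = (133.3 − 152.4) / 152.4 × 100
       = -19.1 / 152.4 × 100 = -12.5328%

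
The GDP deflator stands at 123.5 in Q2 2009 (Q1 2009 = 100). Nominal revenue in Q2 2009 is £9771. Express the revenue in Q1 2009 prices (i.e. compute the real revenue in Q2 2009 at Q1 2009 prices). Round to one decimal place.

7911.7

Real = Nominal ÷ (Index/100) = 9771 ÷ (123.5/100)
     = 9771 ÷ 1.235 = 7911.7409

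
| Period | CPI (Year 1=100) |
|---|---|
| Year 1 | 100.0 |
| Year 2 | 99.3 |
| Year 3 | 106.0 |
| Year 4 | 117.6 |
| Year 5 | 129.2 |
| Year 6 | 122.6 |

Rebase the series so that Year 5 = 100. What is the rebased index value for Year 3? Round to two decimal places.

Rebased(Year 3) = 106.0 / 129.2 × 100 = 82.0433

82.04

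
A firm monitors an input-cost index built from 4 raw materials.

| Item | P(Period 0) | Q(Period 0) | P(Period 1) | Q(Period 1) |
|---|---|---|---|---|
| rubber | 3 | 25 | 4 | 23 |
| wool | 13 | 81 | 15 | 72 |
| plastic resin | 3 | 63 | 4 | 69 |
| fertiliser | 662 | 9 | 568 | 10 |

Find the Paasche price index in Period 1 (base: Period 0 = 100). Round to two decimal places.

91.01

Paasche price index uses current-period quantities as weights.
ΣP(Period 1)·Q(Period 1) = 4×23 + 15×72 + 4×69 + 568×10 = 92 + 1080 + 276 + 5680 = 7128
ΣP(Period 0)·Q(Period 1) = 3×23 + 13×72 + 3×69 + 662×10 = 69 + 936 + 207 + 6620 = 7832
Index = 7128 / 7832 × 100 = 91.0112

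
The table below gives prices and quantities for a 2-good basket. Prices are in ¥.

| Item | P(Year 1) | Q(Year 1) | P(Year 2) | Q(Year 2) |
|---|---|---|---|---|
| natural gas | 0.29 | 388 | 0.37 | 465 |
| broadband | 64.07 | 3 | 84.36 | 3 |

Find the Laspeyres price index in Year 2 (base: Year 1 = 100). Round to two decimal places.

130.16

Laspeyres price index uses base-period quantities as weights.
ΣP(Year 2)·Q(Year 1) = 0.37×388 + 84.36×3 = 143.56 + 253.08 = 396.64
ΣP(Year 1)·Q(Year 1) = 0.29×388 + 64.07×3 = 112.52 + 192.21 = 304.73
Index = 396.64 / 304.73 × 100 = 130.1611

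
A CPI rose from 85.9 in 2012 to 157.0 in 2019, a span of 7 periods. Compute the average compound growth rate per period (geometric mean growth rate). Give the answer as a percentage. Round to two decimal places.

9.00%

Growth factor = (157.0/85.9)^(1/7) = (1.827707)^(1/7) = 1.089972
Growth rate = 1.089972 − 1 = 0.089972 = 8.9972%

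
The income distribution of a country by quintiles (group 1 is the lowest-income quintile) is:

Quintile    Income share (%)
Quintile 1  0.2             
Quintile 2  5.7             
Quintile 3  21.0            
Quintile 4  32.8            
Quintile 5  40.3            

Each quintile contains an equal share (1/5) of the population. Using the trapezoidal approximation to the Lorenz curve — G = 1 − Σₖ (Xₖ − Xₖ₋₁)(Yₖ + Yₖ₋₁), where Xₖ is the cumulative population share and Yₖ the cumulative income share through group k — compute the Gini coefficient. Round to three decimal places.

Cumulative income shares Yₖ: 0.0020, 0.0590, 0.2690, 0.5970, 1.0000
Σ (Xₖ−Xₖ₋₁)(Yₖ+Yₖ₋₁) = (1/5)(0.0020+0.0000) + (1/5)(0.0590+0.0020) + (1/5)(0.2690+0.0590) + (1/5)(0.5970+0.2690) + (1/5)(1.0000+0.5970)
  = 0.0004 + 0.0122 + 0.0656 + 0.1732 + 0.3194 = 0.5708
G = 1 − 0.5708 = 0.4292

0.429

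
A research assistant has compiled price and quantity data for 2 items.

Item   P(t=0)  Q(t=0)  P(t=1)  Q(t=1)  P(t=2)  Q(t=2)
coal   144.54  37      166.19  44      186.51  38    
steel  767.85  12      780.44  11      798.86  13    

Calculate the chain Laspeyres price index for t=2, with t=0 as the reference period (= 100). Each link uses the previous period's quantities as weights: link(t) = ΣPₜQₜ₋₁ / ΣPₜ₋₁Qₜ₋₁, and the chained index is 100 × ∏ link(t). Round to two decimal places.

113.89

Link t=0→t=1:
ΣP(t=1)Q(t=0) = 166.19×37 + 780.44×12 = 6149.03 + 9365.28 = 15514.31
ΣP(t=0)Q(t=0) = 144.54×37 + 767.85×12 = 5347.98 + 9214.2 = 14562.18
link = 15514.31/14562.18 = 1.065384
Link t=1→t=2:
ΣP(t=2)Q(t=1) = 186.51×44 + 798.86×11 = 8206.44 + 8787.46 = 16993.9
ΣP(t=1)Q(t=1) = 166.19×44 + 780.44×11 = 7312.36 + 8584.84 = 15897.2
link = 16993.9/15897.2 = 1.068987
Chained index = 100 × 1.065384 × 1.068987 = 113.8881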